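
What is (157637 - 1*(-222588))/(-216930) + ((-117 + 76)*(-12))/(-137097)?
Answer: -386921751/220299646 ≈ -1.7563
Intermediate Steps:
(157637 - 1*(-222588))/(-216930) + ((-117 + 76)*(-12))/(-137097) = (157637 + 222588)*(-1/216930) - 41*(-12)*(-1/137097) = 380225*(-1/216930) + 492*(-1/137097) = -76045/43386 - 164/45699 = -386921751/220299646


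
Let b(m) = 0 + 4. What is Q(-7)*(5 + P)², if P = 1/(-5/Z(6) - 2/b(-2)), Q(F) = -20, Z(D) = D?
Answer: -1445/4 ≈ -361.25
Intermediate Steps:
b(m) = 4
P = -¾ (P = 1/(-5/6 - 2/4) = 1/(-5*⅙ - 2*¼) = 1/(-⅚ - ½) = 1/(-4/3) = -¾ ≈ -0.75000)
Q(-7)*(5 + P)² = -20*(5 - ¾)² = -20*(17/4)² = -20*289/16 = -1445/4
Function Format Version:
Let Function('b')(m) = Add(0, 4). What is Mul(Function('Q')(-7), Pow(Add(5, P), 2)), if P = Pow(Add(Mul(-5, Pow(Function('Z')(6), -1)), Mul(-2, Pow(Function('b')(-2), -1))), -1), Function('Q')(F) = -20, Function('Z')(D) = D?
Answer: Rational(-1445, 4) ≈ -361.25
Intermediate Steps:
Function('b')(m) = 4
P = Rational(-3, 4) (P = Pow(Add(Mul(-5, Pow(6, -1)), Mul(-2, Pow(4, -1))), -1) = Pow(Add(Mul(-5, Rational(1, 6)), Mul(-2, Rational(1, 4))), -1) = Pow(Add(Rational(-5, 6), Rational(-1, 2)), -1) = Pow(Rational(-4, 3), -1) = Rational(-3, 4) ≈ -0.75000)
Mul(Function('Q')(-7), Pow(Add(5, P), 2)) = Mul(-20, Pow(Add(5, Rational(-3, 4)), 2)) = Mul(-20, Pow(Rational(17, 4), 2)) = Mul(-20, Rational(289, 16)) = Rational(-1445, 4)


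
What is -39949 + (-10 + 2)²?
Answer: -39885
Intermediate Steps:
-39949 + (-10 + 2)² = -39949 + (-8)² = -39949 + 64 = -39885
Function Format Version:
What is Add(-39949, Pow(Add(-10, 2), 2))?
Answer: -39885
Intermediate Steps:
Add(-39949, Pow(Add(-10, 2), 2)) = Add(-39949, Pow(-8, 2)) = Add(-39949, 64) = -39885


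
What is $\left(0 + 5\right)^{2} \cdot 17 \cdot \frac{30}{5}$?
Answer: $2550$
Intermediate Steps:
$\left(0 + 5\right)^{2} \cdot 17 \cdot \frac{30}{5} = 5^{2} \cdot 17 \cdot 30 \cdot \frac{1}{5} = 25 \cdot 17 \cdot 6 = 425 \cdot 6 = 2550$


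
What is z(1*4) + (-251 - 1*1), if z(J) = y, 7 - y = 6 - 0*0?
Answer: -251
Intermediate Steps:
y = 1 (y = 7 - (6 - 0*0) = 7 - (6 - 1*0) = 7 - (6 + 0) = 7 - 1*6 = 7 - 6 = 1)
z(J) = 1
z(1*4) + (-251 - 1*1) = 1 + (-251 - 1*1) = 1 + (-251 - 1) = 1 - 252 = -251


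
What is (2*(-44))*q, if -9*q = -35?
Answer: -3080/9 ≈ -342.22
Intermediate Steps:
q = 35/9 (q = -1/9*(-35) = 35/9 ≈ 3.8889)
(2*(-44))*q = (2*(-44))*(35/9) = -88*35/9 = -3080/9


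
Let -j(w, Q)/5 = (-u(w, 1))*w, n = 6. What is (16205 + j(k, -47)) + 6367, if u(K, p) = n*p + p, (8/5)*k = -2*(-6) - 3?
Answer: 182151/8 ≈ 22769.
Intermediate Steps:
k = 45/8 (k = 5*(-2*(-6) - 3)/8 = 5*(12 - 3)/8 = (5/8)*9 = 45/8 ≈ 5.6250)
u(K, p) = 7*p (u(K, p) = 6*p + p = 7*p)
j(w, Q) = 35*w (j(w, Q) = -5*(-7)*w = -5*(-1*7)*w = -(-35)*w = 35*w)
(16205 + j(k, -47)) + 6367 = (16205 + 35*(45/8)) + 6367 = (16205 + 1575/8) + 6367 = 131215/8 + 6367 = 182151/8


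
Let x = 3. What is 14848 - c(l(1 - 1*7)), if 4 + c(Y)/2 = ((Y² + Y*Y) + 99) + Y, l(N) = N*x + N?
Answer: 12402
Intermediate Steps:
l(N) = 4*N (l(N) = N*3 + N = 3*N + N = 4*N)
c(Y) = 190 + 2*Y + 4*Y² (c(Y) = -8 + 2*(((Y² + Y*Y) + 99) + Y) = -8 + 2*(((Y² + Y²) + 99) + Y) = -8 + 2*((2*Y² + 99) + Y) = -8 + 2*((99 + 2*Y²) + Y) = -8 + 2*(99 + Y + 2*Y²) = -8 + (198 + 2*Y + 4*Y²) = 190 + 2*Y + 4*Y²)
14848 - c(l(1 - 1*7)) = 14848 - (190 + 2*(4*(1 - 1*7)) + 4*(4*(1 - 1*7))²) = 14848 - (190 + 2*(4*(1 - 7)) + 4*(4*(1 - 7))²) = 14848 - (190 + 2*(4*(-6)) + 4*(4*(-6))²) = 14848 - (190 + 2*(-24) + 4*(-24)²) = 14848 - (190 - 48 + 4*576) = 14848 - (190 - 48 + 2304) = 14848 - 1*2446 = 14848 - 2446 = 12402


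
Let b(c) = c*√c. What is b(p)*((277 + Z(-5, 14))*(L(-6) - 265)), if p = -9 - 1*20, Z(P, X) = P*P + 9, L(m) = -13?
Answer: 2507282*I*√29 ≈ 1.3502e+7*I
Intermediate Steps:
Z(P, X) = 9 + P² (Z(P, X) = P² + 9 = 9 + P²)
p = -29 (p = -9 - 20 = -29)
b(c) = c^(3/2)
b(p)*((277 + Z(-5, 14))*(L(-6) - 265)) = (-29)^(3/2)*((277 + (9 + (-5)²))*(-13 - 265)) = (-29*I*√29)*((277 + (9 + 25))*(-278)) = (-29*I*√29)*((277 + 34)*(-278)) = (-29*I*√29)*(311*(-278)) = -29*I*√29*(-86458) = 2507282*I*√29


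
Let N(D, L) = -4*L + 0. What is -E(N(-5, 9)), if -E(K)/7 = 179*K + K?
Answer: -45360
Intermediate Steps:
N(D, L) = -4*L
E(K) = -1260*K (E(K) = -7*(179*K + K) = -1260*K)
-E(N(-5, 9)) = -(-1260)*(-4*9) = -(-1260)*(-36) = -1*45360 = -45360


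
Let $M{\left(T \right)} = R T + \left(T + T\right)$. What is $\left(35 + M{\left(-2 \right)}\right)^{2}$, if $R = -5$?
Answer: $1681$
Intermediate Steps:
$M{\left(T \right)} = - 3 T$ ($M{\left(T \right)} = - 5 T + \left(T + T\right) = - 5 T + 2 T = - 3 T$)
$\left(35 + M{\left(-2 \right)}\right)^{2} = \left(35 - -6\right)^{2} = \left(35 + 6\right)^{2} = 41^{2} = 1681$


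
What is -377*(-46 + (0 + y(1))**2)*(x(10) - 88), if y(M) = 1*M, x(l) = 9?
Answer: -1340235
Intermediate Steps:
y(M) = M
-377*(-46 + (0 + y(1))**2)*(x(10) - 88) = -377*(-46 + (0 + 1)**2)*(9 - 88) = -377*(-46 + 1**2)*(-79) = -377*(-46 + 1)*(-79) = -(-16965)*(-79) = -377*3555 = -1340235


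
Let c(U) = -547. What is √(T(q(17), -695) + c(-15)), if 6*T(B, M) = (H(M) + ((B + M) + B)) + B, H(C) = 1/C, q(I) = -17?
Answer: I*√11673752370/4170 ≈ 25.91*I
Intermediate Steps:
T(B, M) = B/2 + M/6 + 1/(6*M) (T(B, M) = ((1/M + ((B + M) + B)) + B)/6 = ((1/M + (M + 2*B)) + B)/6 = ((M + 1/M + 2*B) + B)/6 = (M + 1/M + 3*B)/6 = B/2 + M/6 + 1/(6*M))
√(T(q(17), -695) + c(-15)) = √((⅙)*(1 - 695*(-695 + 3*(-17)))/(-695) - 547) = √((⅙)*(-1/695)*(1 - 695*(-695 - 51)) - 547) = √((⅙)*(-1/695)*(1 - 695*(-746)) - 547) = √((⅙)*(-1/695)*(1 + 518470) - 547) = √((⅙)*(-1/695)*518471 - 547) = √(-518471/4170 - 547) = √(-2799461/4170) = I*√11673752370/4170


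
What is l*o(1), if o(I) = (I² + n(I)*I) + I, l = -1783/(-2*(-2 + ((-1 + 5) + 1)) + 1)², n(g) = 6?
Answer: -14264/25 ≈ -570.56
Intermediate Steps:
l = -1783/25 (l = -1783/(-2*(-2 + (4 + 1)) + 1)² = -1783/(-2*(-2 + 5) + 1)² = -1783/(-2*3 + 1)² = -1783/(-6 + 1)² = -1783/((-5)²) = -1783/25 ≈ -71.320)
o(I) = I² + 7*I (o(I) = (I² + 6*I) + I = I² + 7*I)
l*o(1) = -1783*(7 + 1)/25 = -1783*8/25 = -1783/25*8 = -14264/25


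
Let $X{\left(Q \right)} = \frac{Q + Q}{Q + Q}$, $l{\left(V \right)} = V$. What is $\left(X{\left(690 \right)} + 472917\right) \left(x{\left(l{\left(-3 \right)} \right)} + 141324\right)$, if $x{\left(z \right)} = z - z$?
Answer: $66834663432$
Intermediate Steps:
$X{\left(Q \right)} = 1$ ($X{\left(Q \right)} = \frac{2 Q}{2 Q} = 2 Q \frac{1}{2 Q} = 1$)
$x{\left(z \right)} = 0$
$\left(X{\left(690 \right)} + 472917\right) \left(x{\left(l{\left(-3 \right)} \right)} + 141324\right) = \left(1 + 472917\right) \left(0 + 141324\right) = 472918 \cdot 141324 = 66834663432$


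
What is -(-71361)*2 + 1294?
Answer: 144016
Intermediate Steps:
-(-71361)*2 + 1294 = -881*(-162) + 1294 = 142722 + 1294 = 144016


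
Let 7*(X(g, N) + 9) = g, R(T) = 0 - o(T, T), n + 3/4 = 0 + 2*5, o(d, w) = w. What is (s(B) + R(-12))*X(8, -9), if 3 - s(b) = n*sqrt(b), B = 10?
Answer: -825/7 + 2035*sqrt(10)/28 ≈ 111.97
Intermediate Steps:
n = 37/4 (n = -3/4 + (0 + 2*5) = -3/4 + (0 + 10) = -3/4 + 10 = 37/4 ≈ 9.2500)
R(T) = -T (R(T) = 0 - T = -T)
s(b) = 3 - 37*sqrt(b)/4
X(g, N) = -9 + g/7
(s(B) + R(-12))*X(8, -9) = ((3 - 37*sqrt(10)/4) - 1*(-12))*(-9 + (1/7)*8) = ((3 - 37*sqrt(10)/4) + 12)*(-9 + 8/7) = (15 - 37*sqrt(10)/4)*(-55/7) = -825/7 + 2035*sqrt(10)/28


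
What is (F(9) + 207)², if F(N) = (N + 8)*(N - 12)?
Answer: 24336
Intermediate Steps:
F(N) = (-12 + N)*(8 + N) (F(N) = (8 + N)*(-12 + N) = (-12 + N)*(8 + N))
(F(9) + 207)² = ((-96 + 9² - 4*9) + 207)² = ((-96 + 81 - 36) + 207)² = (-51 + 207)² = 156² = 24336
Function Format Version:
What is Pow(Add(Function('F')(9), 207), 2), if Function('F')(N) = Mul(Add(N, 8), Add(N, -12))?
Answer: 24336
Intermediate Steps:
Function('F')(N) = Mul(Add(-12, N), Add(8, N)) (Function('F')(N) = Mul(Add(8, N), Add(-12, N)) = Mul(Add(-12, N), Add(8, N)))
Pow(Add(Function('F')(9), 207), 2) = Pow(Add(Add(-96, Pow(9, 2), Mul(-4, 9)), 207), 2) = Pow(Add(Add(-96, 81, -36), 207), 2) = Pow(Add(-51, 207), 2) = Pow(156, 2) = 24336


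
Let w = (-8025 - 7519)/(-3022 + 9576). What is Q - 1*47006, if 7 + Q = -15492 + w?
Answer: -7063333/113 ≈ -62507.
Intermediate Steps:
w = -268/113 (w = -15544/6554 = -15544*1/6554 = -268/113 ≈ -2.3717)
Q = -1751655/113 (Q = -7 + (-15492 - 268/113) = -7 - 1750864/113 = -1751655/113 ≈ -15501.)
Q - 1*47006 = -1751655/113 - 1*47006 = -1751655/113 - 47006 = -7063333/113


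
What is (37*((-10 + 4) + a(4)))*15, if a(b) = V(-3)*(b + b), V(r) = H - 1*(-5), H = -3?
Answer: 5550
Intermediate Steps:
V(r) = 2 (V(r) = -3 - 1*(-5) = -3 + 5 = 2)
a(b) = 4*b (a(b) = 2*(b + b) = 2*(2*b) = 4*b)
(37*((-10 + 4) + a(4)))*15 = (37*((-10 + 4) + 4*4))*15 = (37*(-6 + 16))*15 = (37*10)*15 = 370*15 = 5550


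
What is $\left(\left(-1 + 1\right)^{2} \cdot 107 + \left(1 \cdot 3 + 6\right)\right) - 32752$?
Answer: $-32743$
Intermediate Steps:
$\left(\left(-1 + 1\right)^{2} \cdot 107 + \left(1 \cdot 3 + 6\right)\right) - 32752 = \left(0^{2} \cdot 107 + \left(3 + 6\right)\right) - 32752 = \left(0 \cdot 107 + 9\right) - 32752 = \left(0 + 9\right) - 32752 = 9 - 32752 = -32743$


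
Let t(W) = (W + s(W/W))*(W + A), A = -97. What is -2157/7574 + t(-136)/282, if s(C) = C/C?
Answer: 19802658/177989 ≈ 111.26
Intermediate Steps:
s(C) = 1
t(W) = (1 + W)*(-97 + W) (t(W) = (W + 1)*(W - 97) = (1 + W)*(-97 + W))
-2157/7574 + t(-136)/282 = -2157/7574 + (-97 + (-136)² - 96*(-136))/282 = -2157*1/7574 + (-97 + 18496 + 13056)*(1/282) = -2157/7574 + 31455*(1/282) = -2157/7574 + 10485/94 = 19802658/177989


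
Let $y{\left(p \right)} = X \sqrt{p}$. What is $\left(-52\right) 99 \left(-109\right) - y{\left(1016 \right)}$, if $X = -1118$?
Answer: $561132 + 2236 \sqrt{254} \approx 5.9677 \cdot 10^{5}$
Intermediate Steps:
$y{\left(p \right)} = - 1118 \sqrt{p}$
$\left(-52\right) 99 \left(-109\right) - y{\left(1016 \right)} = \left(-52\right) 99 \left(-109\right) - - 1118 \sqrt{1016} = \left(-5148\right) \left(-109\right) - - 1118 \cdot 2 \sqrt{254} = 561132 - - 2236 \sqrt{254} = 561132 + 2236 \sqrt{254}$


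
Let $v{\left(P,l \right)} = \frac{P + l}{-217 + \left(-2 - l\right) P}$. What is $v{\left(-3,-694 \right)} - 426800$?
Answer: $- \frac{978651703}{2293} \approx -4.268 \cdot 10^{5}$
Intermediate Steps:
$v{\left(P,l \right)} = \frac{P + l}{-217 + P \left(-2 - l\right)}$
$v{\left(-3,-694 \right)} - 426800 = \frac{\left(-1\right) \left(-3\right) - -694}{217 + 2 \left(-3\right) - -2082} - 426800 = \frac{3 + 694}{217 - 6 + 2082} - 426800 = \frac{1}{2293} \cdot 697 - 426800 = \frac{697}{2293} - 426800 = - \frac{978651703}{2293}$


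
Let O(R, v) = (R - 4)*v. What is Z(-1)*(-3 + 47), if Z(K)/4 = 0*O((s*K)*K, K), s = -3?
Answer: 0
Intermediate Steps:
O(R, v) = v*(-4 + R) (O(R, v) = (-4 + R)*v = v*(-4 + R))
Z(K) = 0 (Z(K) = 4*(0*(K*(-4 + (-3*K)*K))) = 4*(0*(K*(-4 - 3*K²))) = 4*0 = 0)
Z(-1)*(-3 + 47) = 0*(-3 + 47) = 0*44 = 0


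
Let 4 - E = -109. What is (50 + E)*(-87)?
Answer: -14181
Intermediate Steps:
E = 113 (E = 4 - 1*(-109) = 4 + 109 = 113)
(50 + E)*(-87) = (50 + 113)*(-87) = 163*(-87) = -14181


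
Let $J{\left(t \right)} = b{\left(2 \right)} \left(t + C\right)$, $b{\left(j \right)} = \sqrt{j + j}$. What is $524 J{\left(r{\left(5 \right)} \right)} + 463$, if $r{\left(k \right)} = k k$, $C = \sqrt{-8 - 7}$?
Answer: $26663 + 1048 i \sqrt{15} \approx 26663.0 + 4058.9 i$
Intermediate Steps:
$C = i \sqrt{15}$ ($C = \sqrt{-15} = i \sqrt{15} \approx 3.873 i$)
$b{\left(j \right)} = \sqrt{2} \sqrt{j}$ ($b{\left(j \right)} = \sqrt{2 j} = \sqrt{2} \sqrt{j}$)
$r{\left(k \right)} = k^{2}$
$J{\left(t \right)} = 2 t + 2 i \sqrt{15}$ ($J{\left(t \right)} = \sqrt{2} \sqrt{2} \left(t + i \sqrt{15}\right) = 2 \left(t + i \sqrt{15}\right) = 2 t + 2 i \sqrt{15}$)
$524 J{\left(r{\left(5 \right)} \right)} + 463 = 524 \left(2 \cdot 5^{2} + 2 i \sqrt{15}\right) + 463 = 524 \left(2 \cdot 25 + 2 i \sqrt{15}\right) + 463 = 524 \left(50 + 2 i \sqrt{15}\right) + 463 = \left(26200 + 1048 i \sqrt{15}\right) + 463 = 26663 + 1048 i \sqrt{15}$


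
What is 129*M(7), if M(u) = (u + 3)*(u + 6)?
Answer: 16770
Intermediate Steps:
M(u) = (3 + u)*(6 + u)
129*M(7) = 129*(18 + 7² + 9*7) = 129*(18 + 49 + 63) = 129*130 = 16770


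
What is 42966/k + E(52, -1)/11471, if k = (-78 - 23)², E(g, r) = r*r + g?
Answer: 493403639/117015671 ≈ 4.2166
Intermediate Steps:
E(g, r) = g + r² (E(g, r) = r² + g = g + r²)
k = 10201 (k = (-101)² = 10201)
42966/k + E(52, -1)/11471 = 42966/10201 + (52 + (-1)²)/11471 = 42966*(1/10201) + (52 + 1)*(1/11471) = 42966/10201 + 53*(1/11471) = 42966/10201 + 53/11471 = 493403639/117015671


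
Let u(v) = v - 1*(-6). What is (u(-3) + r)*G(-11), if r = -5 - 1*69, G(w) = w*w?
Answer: -8591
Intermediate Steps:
G(w) = w**2
r = -74 (r = -5 - 69 = -74)
u(v) = 6 + v (u(v) = v + 6 = 6 + v)
(u(-3) + r)*G(-11) = ((6 - 3) - 74)*(-11)**2 = (3 - 74)*121 = -71*121 = -8591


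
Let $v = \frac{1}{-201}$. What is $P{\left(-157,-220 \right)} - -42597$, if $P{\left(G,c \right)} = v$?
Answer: $\frac{8561996}{201} \approx 42597.0$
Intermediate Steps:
$v = - \frac{1}{201} \approx -0.0049751$
$P{\left(G,c \right)} = - \frac{1}{201}$
$P{\left(-157,-220 \right)} - -42597 = - \frac{1}{201} - -42597 = - \frac{1}{201} + 42597 = \frac{8561996}{201}$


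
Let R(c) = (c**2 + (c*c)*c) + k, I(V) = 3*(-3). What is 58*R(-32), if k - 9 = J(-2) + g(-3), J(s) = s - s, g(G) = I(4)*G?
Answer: -1839064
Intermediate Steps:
I(V) = -9
g(G) = -9*G
J(s) = 0
k = 36 (k = 9 + (0 - 9*(-3)) = 9 + (0 + 27) = 9 + 27 = 36)
R(c) = 36 + c**2 + c**3 (R(c) = (c**2 + (c*c)*c) + 36 = (c**2 + c**2*c) + 36 = (c**2 + c**3) + 36 = 36 + c**2 + c**3)
58*R(-32) = 58*(36 + (-32)**2 + (-32)**3) = 58*(36 + 1024 - 32768) = 58*(-31708) = -1839064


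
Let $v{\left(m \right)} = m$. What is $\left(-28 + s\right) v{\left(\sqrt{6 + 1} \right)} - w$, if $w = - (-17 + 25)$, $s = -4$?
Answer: $8 - 32 \sqrt{7} \approx -76.664$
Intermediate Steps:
$w = -8$ ($w = \left(-1\right) 8 = -8$)
$\left(-28 + s\right) v{\left(\sqrt{6 + 1} \right)} - w = \left(-28 - 4\right) \sqrt{6 + 1} - -8 = - 32 \sqrt{7} + 8 = 8 - 32 \sqrt{7}$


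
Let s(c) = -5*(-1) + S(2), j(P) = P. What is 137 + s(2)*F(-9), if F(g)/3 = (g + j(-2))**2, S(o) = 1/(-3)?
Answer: 1831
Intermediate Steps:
S(o) = -1/3
F(g) = 3*(-2 + g)**2 (F(g) = 3*(g - 2)**2 = 3*(-2 + g)**2)
s(c) = 14/3 (s(c) = -5*(-1) - 1/3 = 5 - 1/3 = 14/3)
137 + s(2)*F(-9) = 137 + 14*(3*(-2 - 9)**2)/3 = 137 + 14*(3*(-11)**2)/3 = 137 + 14*(3*121)/3 = 137 + (14/3)*363 = 137 + 1694 = 1831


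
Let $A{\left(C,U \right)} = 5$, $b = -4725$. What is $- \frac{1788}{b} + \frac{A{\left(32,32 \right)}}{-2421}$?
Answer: $\frac{159449}{423675} \approx 0.37635$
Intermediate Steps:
$- \frac{1788}{b} + \frac{A{\left(32,32 \right)}}{-2421} = - \frac{1788}{-4725} + \frac{5}{-2421} = \left(-1788\right) \left(- \frac{1}{4725}\right) + 5 \left(- \frac{1}{2421}\right) = \frac{596}{1575} - \frac{5}{2421} = \frac{159449}{423675}$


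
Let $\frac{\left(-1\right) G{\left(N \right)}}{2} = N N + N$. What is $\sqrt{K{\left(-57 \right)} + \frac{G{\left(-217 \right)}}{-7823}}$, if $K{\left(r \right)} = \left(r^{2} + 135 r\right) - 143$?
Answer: $\frac{i \sqrt{280110361469}}{7823} \approx 67.654 i$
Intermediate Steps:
$G{\left(N \right)} = - 2 N - 2 N^{2}$ ($G{\left(N \right)} = - 2 \left(N N + N\right) = - 2 \left(N^{2} + N\right) = - 2 \left(N + N^{2}\right) = - 2 N - 2 N^{2}$)
$K{\left(r \right)} = -143 + r^{2} + 135 r$
$\sqrt{K{\left(-57 \right)} + \frac{G{\left(-217 \right)}}{-7823}} = \sqrt{\left(-143 + \left(-57\right)^{2} + 135 \left(-57\right)\right) + \frac{\left(-2\right) \left(-217\right) \left(1 - 217\right)}{-7823}} = \sqrt{\left(-143 + 3249 - 7695\right) + \left(-2\right) \left(-217\right) \left(-216\right) \left(- \frac{1}{7823}\right)} = \sqrt{-4589 - - \frac{93744}{7823}} = \sqrt{-4589 + \frac{93744}{7823}} = \sqrt{- \frac{35806003}{7823}} = \frac{i \sqrt{280110361469}}{7823}$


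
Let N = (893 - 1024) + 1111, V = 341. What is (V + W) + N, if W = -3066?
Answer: -1745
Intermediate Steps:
N = 980 (N = -131 + 1111 = 980)
(V + W) + N = (341 - 3066) + 980 = -2725 + 980 = -1745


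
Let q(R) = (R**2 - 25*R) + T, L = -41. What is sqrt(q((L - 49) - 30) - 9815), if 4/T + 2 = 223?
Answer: sqrt(370459869)/221 ≈ 87.092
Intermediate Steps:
T = 4/221 (T = 4/(-2 + 223) = 4/221 ≈ 0.018100)
q(R) = 4/221 + R**2 - 25*R (q(R) = (R**2 - 25*R) + 4/221 = 4/221 + R**2 - 25*R)
sqrt(q((L - 49) - 30) - 9815) = sqrt((4/221 + ((-41 - 49) - 30)**2 - 25*((-41 - 49) - 30)) - 9815) = sqrt((4/221 + (-90 - 30)**2 - 25*(-90 - 30)) - 9815) = sqrt((4/221 + (-120)**2 - 25*(-120)) - 9815) = sqrt((4/221 + 14400 + 3000) - 9815) = sqrt(3845404/221 - 9815) = sqrt(1676289/221) = sqrt(370459869)/221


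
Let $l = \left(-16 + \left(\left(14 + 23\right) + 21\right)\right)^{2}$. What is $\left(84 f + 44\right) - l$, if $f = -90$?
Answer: $-9280$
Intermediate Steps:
$l = 1764$ ($l = \left(-16 + \left(37 + 21\right)\right)^{2} = \left(-16 + 58\right)^{2} = 42^{2} = 1764$)
$\left(84 f + 44\right) - l = \left(84 \left(-90\right) + 44\right) - 1764 = \left(-7560 + 44\right) - 1764 = -7516 - 1764 = -9280$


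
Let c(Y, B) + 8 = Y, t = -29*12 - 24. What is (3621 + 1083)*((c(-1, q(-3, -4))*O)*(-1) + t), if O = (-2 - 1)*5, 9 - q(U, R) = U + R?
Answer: -2384928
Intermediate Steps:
q(U, R) = 9 - R - U (q(U, R) = 9 - (U + R) = 9 - (R + U) = 9 + (-R - U) = 9 - R - U)
t = -372 (t = -348 - 24 = -372)
c(Y, B) = -8 + Y
O = -15 (O = -3*5 = -15)
(3621 + 1083)*((c(-1, q(-3, -4))*O)*(-1) + t) = (3621 + 1083)*(((-8 - 1)*(-15))*(-1) - 372) = 4704*(-9*(-15)*(-1) - 372) = 4704*(135*(-1) - 372) = 4704*(-135 - 372) = 4704*(-507) = -2384928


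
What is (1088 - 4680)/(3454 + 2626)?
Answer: -449/760 ≈ -0.59079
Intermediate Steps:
(1088 - 4680)/(3454 + 2626) = -3592/6080 = -3592*1/6080 = -449/760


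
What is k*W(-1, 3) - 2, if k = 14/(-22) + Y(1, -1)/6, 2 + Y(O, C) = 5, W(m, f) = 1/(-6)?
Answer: -87/44 ≈ -1.9773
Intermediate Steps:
W(m, f) = -⅙
Y(O, C) = 3 (Y(O, C) = -2 + 5 = 3)
k = -3/22 (k = 14/(-22) + 3/6 = 14*(-1/22) + 3*(⅙) = -7/11 + ½ = -3/22 ≈ -0.13636)
k*W(-1, 3) - 2 = -3/22*(-⅙) - 2 = 1/44 - 2 = -87/44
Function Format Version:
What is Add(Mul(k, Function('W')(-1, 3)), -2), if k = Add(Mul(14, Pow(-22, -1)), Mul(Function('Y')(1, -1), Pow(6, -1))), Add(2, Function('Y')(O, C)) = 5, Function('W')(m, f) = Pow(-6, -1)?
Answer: Rational(-87, 44) ≈ -1.9773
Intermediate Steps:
Function('W')(m, f) = Rational(-1, 6)
Function('Y')(O, C) = 3 (Function('Y')(O, C) = Add(-2, 5) = 3)
k = Rational(-3, 22) (k = Add(Mul(14, Pow(-22, -1)), Mul(3, Pow(6, -1))) = Add(Mul(14, Rational(-1, 22)), Mul(3, Rational(1, 6))) = Add(Rational(-7, 11), Rational(1, 2)) = Rational(-3, 22) ≈ -0.13636)
Add(Mul(k, Function('W')(-1, 3)), -2) = Add(Mul(Rational(-3, 22), Rational(-1, 6)), -2) = Add(Rational(1, 44), -2) = Rational(-87, 44)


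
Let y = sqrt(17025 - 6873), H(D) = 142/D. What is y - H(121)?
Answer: -142/121 + 6*sqrt(282) ≈ 99.584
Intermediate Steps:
y = 6*sqrt(282) (y = sqrt(10152) = 6*sqrt(282) ≈ 100.76)
y - H(121) = 6*sqrt(282) - 142/121 = -142/121 + 6*sqrt(282)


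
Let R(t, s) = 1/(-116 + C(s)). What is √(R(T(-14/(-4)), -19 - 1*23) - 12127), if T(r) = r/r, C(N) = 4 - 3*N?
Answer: I*√2376878/14 ≈ 110.12*I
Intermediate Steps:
T(r) = 1
R(t, s) = 1/(-112 - 3*s) (R(t, s) = 1/(-116 + (4 - 3*s)) = 1/(-112 - 3*s))
√(R(T(-14/(-4)), -19 - 1*23) - 12127) = √(-1/(112 + 3*(-19 - 1*23)) - 12127) = √(-1/(112 + 3*(-19 - 23)) - 12127) = √(-1/(112 + 3*(-42)) - 12127) = √(-1/(112 - 126) - 12127) = √(-1/(-14) - 12127) = √(-1*(-1/14) - 12127) = √(1/14 - 12127) = √(-169777/14) = I*√2376878/14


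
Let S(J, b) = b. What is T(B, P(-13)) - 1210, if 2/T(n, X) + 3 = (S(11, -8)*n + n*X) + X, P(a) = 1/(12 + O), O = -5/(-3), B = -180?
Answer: -35319859/29190 ≈ -1210.0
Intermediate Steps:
O = 5/3 (O = -5*(-⅓) = 5/3 ≈ 1.6667)
P(a) = 3/41 (P(a) = 1/(12 + 5/3) = 1/(41/3) = 3/41)
T(n, X) = 2/(-3 + X - 8*n + X*n) (T(n, X) = 2/(-3 + ((-8*n + n*X) + X)) = 2/(-3 + ((-8*n + X*n) + X)) = 2/(-3 + (X - 8*n + X*n)) = 2/(-3 + X - 8*n + X*n))
T(B, P(-13)) - 1210 = 2/(-3 + 3/41 - 8*(-180) + (3/41)*(-180)) - 1210 = 2/(-3 + 3/41 + 1440 - 540/41) - 1210 = 2/(58380/41) - 1210 = 2*(41/58380) - 1210 = 41/29190 - 1210 = -35319859/29190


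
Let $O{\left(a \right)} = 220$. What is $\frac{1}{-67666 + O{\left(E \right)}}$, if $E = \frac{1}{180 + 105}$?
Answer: $- \frac{1}{67446} \approx -1.4827 \cdot 10^{-5}$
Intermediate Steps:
$E = \frac{1}{285} \approx 0.0035088$
$\frac{1}{-67666 + O{\left(E \right)}} = \frac{1}{-67666 + 220} = \frac{1}{-67446} = - \frac{1}{67446}$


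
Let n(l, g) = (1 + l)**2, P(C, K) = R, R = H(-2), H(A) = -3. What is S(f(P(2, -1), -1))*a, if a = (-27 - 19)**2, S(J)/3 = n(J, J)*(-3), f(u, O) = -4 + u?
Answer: -685584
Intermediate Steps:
R = -3
P(C, K) = -3
S(J) = -9*(1 + J)**2 (S(J) = 3*((1 + J)**2*(-3)) = 3*(-3*(1 + J)**2) = -9*(1 + J)**2)
a = 2116 (a = (-46)**2 = 2116)
S(f(P(2, -1), -1))*a = -9*(1 + (-4 - 3))**2*2116 = -9*(1 - 7)**2*2116 = -9*(-6)**2*2116 = -9*36*2116 = -324*2116 = -685584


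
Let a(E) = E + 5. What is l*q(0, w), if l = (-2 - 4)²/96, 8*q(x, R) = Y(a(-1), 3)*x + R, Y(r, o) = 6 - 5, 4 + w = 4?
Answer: 0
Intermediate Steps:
w = 0 (w = -4 + 4 = 0)
a(E) = 5 + E
Y(r, o) = 1
q(x, R) = R/8 + x/8 (q(x, R) = (1*x + R)/8 = (x + R)/8 = (R + x)/8 = R/8 + x/8)
l = 3/8 (l = (-6)²*(1/96) = 36*(1/96) = 3/8 ≈ 0.37500)
l*q(0, w) = 3*((⅛)*0 + (⅛)*0)/8 = 3*(0 + 0)/8 = (3/8)*0 = 0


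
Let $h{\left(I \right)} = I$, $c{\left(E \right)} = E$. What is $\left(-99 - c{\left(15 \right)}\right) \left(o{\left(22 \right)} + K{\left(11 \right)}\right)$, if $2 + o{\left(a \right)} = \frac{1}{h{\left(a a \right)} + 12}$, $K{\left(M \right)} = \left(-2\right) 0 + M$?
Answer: $- \frac{254505}{248} \approx -1026.2$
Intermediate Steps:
$K{\left(M \right)} = M$ ($K{\left(M \right)} = 0 + M = M$)
$o{\left(a \right)} = -2 + \frac{1}{12 + a^{2}}$ ($o{\left(a \right)} = -2 + \frac{1}{a a + 12} = -2 + \frac{1}{a^{2} + 12} = -2 + \frac{1}{12 + a^{2}}$)
$\left(-99 - c{\left(15 \right)}\right) \left(o{\left(22 \right)} + K{\left(11 \right)}\right) = \left(-99 - 15\right) \left(\frac{-23 - 2 \cdot 22^{2}}{12 + 22^{2}} + 11\right) = \left(-99 - 15\right) \left(\frac{-23 - 968}{12 + 484} + 11\right) = - 114 \left(\frac{-23 - 968}{496} + 11\right) = - 114 \left(\frac{1}{496} \left(-991\right) + 11\right) = - 114 \left(- \frac{991}{496} + 11\right) = \left(-114\right) \frac{4465}{496} = - \frac{254505}{248}$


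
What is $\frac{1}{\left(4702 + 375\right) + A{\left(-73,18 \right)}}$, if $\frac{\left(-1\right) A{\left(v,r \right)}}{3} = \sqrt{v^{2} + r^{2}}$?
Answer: $\frac{5077}{25725052} + \frac{3 \sqrt{5653}}{25725052} \approx 0.00020612$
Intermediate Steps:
$A{\left(v,r \right)} = - 3 \sqrt{r^{2} + v^{2}}$ ($A{\left(v,r \right)} = - 3 \sqrt{v^{2} + r^{2}} = - 3 \sqrt{r^{2} + v^{2}}$)
$\frac{1}{\left(4702 + 375\right) + A{\left(-73,18 \right)}} = \frac{1}{\left(4702 + 375\right) - 3 \sqrt{18^{2} + \left(-73\right)^{2}}} = \frac{1}{5077 - 3 \sqrt{324 + 5329}} = \frac{1}{5077 - 3 \sqrt{5653}}$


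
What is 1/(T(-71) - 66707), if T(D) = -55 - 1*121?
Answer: -1/66883 ≈ -1.4951e-5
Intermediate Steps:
T(D) = -176 (T(D) = -55 - 121 = -176)
1/(T(-71) - 66707) = 1/(-176 - 66707) = 1/(-66883) = -1/66883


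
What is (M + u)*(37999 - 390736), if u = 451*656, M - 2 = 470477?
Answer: -270314708895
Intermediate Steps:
M = 470479 (M = 2 + 470477 = 470479)
u = 295856
(M + u)*(37999 - 390736) = (470479 + 295856)*(37999 - 390736) = 766335*(-352737) = -270314708895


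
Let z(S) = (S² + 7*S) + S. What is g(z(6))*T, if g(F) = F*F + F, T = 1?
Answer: 7140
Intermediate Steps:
z(S) = S² + 8*S
g(F) = F + F² (g(F) = F² + F = F + F²)
g(z(6))*T = ((6*(8 + 6))*(1 + 6*(8 + 6)))*1 = ((6*14)*(1 + 6*14))*1 = (84*(1 + 84))*1 = (84*85)*1 = 7140*1 = 7140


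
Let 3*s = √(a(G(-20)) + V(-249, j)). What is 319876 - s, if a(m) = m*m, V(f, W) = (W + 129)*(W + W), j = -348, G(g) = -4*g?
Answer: 319876 - 2*√39706/3 ≈ 3.1974e+5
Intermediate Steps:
V(f, W) = 2*W*(129 + W) (V(f, W) = (129 + W)*(2*W) = 2*W*(129 + W))
a(m) = m²
s = 2*√39706/3 (s = √((-4*(-20))² + 2*(-348)*(129 - 348))/3 = √(80² + 2*(-348)*(-219))/3 = √(6400 + 152424)/3 = √158824/3 = (2*√39706)/3 = 2*√39706/3 ≈ 132.84)
319876 - s = 319876 - 2*√39706/3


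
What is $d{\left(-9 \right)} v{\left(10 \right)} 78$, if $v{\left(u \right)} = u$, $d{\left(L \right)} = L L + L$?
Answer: $56160$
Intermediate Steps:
$d{\left(L \right)} = L + L^{2}$ ($d{\left(L \right)} = L^{2} + L = L + L^{2}$)
$d{\left(-9 \right)} v{\left(10 \right)} 78 = - 9 \left(1 - 9\right) 10 \cdot 78 = \left(-9\right) \left(-8\right) 10 \cdot 78 = 72 \cdot 10 \cdot 78 = 720 \cdot 78 = 56160$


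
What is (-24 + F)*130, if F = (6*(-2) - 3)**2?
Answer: 26130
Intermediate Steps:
F = 225 (F = (-12 - 3)**2 = (-15)**2 = 225)
(-24 + F)*130 = (-24 + 225)*130 = 201*130 = 26130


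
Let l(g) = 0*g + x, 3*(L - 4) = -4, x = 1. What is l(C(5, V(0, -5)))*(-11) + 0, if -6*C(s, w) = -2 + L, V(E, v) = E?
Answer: -11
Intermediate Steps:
L = 8/3 (L = 4 + (⅓)*(-4) = 4 - 4/3 = 8/3 ≈ 2.6667)
C(s, w) = -⅑ (C(s, w) = -(-2 + 8/3)/6 = -⅙*⅔ = -⅑)
l(g) = 1 (l(g) = 0*g + 1 = 0 + 1 = 1)
l(C(5, V(0, -5)))*(-11) + 0 = 1*(-11) + 0 = -11 + 0 = -11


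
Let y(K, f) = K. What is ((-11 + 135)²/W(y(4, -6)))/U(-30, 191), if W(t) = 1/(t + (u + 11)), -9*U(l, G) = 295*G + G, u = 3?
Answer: -311364/7067 ≈ -44.059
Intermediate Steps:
U(l, G) = -296*G/9 (U(l, G) = -(295*G + G)/9 = -296*G/9)
W(t) = 1/(14 + t) (W(t) = 1/(t + (3 + 11)) = 1/(t + 14) = 1/(14 + t))
((-11 + 135)²/W(y(4, -6)))/U(-30, 191) = ((-11 + 135)²/(1/(14 + 4)))/((-296/9*191)) = (124²/(1/18))/(-56536/9) = (15376/(1/18))*(-9/56536) = (15376*18)*(-9/56536) = 276768*(-9/56536) = -311364/7067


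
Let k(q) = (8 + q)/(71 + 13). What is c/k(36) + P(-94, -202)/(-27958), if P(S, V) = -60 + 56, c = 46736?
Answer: 13719773446/153769 ≈ 89223.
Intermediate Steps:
k(q) = 2/21 + q/84 (k(q) = (8 + q)/84 = (8 + q)*(1/84) = 2/21 + q/84)
P(S, V) = -4
c/k(36) + P(-94, -202)/(-27958) = 46736/(2/21 + (1/84)*36) - 4/(-27958) = 46736/(2/21 + 3/7) - 4*(-1/27958) = 46736/(11/21) + 2/13979 = 46736*(21/11) + 2/13979 = 981456/11 + 2/13979 = 13719773446/153769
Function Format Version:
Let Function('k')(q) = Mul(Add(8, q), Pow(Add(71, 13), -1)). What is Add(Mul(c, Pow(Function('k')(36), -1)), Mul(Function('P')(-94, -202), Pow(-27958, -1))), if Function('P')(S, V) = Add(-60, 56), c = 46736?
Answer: Rational(13719773446, 153769) ≈ 89223.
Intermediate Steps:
Function('k')(q) = Add(Rational(2, 21), Mul(Rational(1, 84), q)) (Function('k')(q) = Mul(Add(8, q), Pow(84, -1)) = Mul(Add(8, q), Rational(1, 84)) = Add(Rational(2, 21), Mul(Rational(1, 84), q)))
Function('P')(S, V) = -4
Add(Mul(c, Pow(Function('k')(36), -1)), Mul(Function('P')(-94, -202), Pow(-27958, -1))) = Add(Mul(46736, Pow(Add(Rational(2, 21), Mul(Rational(1, 84), 36)), -1)), Mul(-4, Pow(-27958, -1))) = Add(Mul(46736, Pow(Add(Rational(2, 21), Rational(3, 7)), -1)), Mul(-4, Rational(-1, 27958))) = Add(Mul(46736, Pow(Rational(11, 21), -1)), Rational(2, 13979)) = Add(Mul(46736, Rational(21, 11)), Rational(2, 13979)) = Add(Rational(981456, 11), Rational(2, 13979)) = Rational(13719773446, 153769)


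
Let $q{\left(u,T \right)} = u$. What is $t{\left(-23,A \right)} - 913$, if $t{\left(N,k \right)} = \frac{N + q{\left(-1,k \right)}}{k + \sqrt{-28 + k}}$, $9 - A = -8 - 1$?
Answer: $\frac{- 913 \sqrt{10} + 16458 i}{\sqrt{10} - 18 i} \approx -914.29 + 0.22723 i$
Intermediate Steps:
$A = 18$ ($A = 9 - \left(-8 - 1\right) = 9 - -9 = 9 + 9 = 18$)
$t{\left(N,k \right)} = \frac{-1 + N}{k + \sqrt{-28 + k}}$ ($t{\left(N,k \right)} = \frac{N - 1}{k + \sqrt{-28 + k}} = \frac{-1 + N}{k + \sqrt{-28 + k}}$)
$t{\left(-23,A \right)} - 913 = \frac{-1 - 23}{18 + \sqrt{-28 + 18}} - 913 = \frac{1}{18 + \sqrt{-10}} \left(-24\right) - 913 = \frac{1}{18 + i \sqrt{10}} \left(-24\right) - 913 = - \frac{24}{18 + i \sqrt{10}} - 913 = -913 - \frac{24}{18 + i \sqrt{10}}$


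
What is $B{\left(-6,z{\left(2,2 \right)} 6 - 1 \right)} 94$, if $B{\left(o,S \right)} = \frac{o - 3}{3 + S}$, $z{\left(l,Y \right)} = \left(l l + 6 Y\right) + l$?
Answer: $- \frac{423}{55} \approx -7.6909$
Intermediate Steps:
$z{\left(l,Y \right)} = l + l^{2} + 6 Y$ ($z{\left(l,Y \right)} = \left(l^{2} + 6 Y\right) + l = l + l^{2} + 6 Y$)
$B{\left(o,S \right)} = \frac{-3 + o}{3 + S}$
$B{\left(-6,z{\left(2,2 \right)} 6 - 1 \right)} 94 = \frac{-3 - 6}{3 - \left(1 - \left(2 + 2^{2} + 6 \cdot 2\right) 6\right)} 94 = \frac{1}{3 - \left(1 - \left(2 + 4 + 12\right) 6\right)} \left(-9\right) 94 = \frac{1}{3 + \left(18 \cdot 6 - 1\right)} \left(-9\right) 94 = \frac{1}{3 + \left(108 - 1\right)} \left(-9\right) 94 = \frac{1}{3 + 107} \left(-9\right) 94 = \frac{1}{110} \left(-9\right) 94 = \left(- \frac{9}{110}\right) 94 = - \frac{423}{55}$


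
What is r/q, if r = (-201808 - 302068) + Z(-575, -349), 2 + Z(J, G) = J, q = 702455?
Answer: -504453/702455 ≈ -0.71813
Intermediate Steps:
Z(J, G) = -2 + J
r = -504453 (r = (-201808 - 302068) + (-2 - 575) = -503876 - 577 = -504453)
r/q = -504453/702455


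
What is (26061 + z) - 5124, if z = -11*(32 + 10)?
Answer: 20475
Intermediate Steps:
z = -462 (z = -11*42 = -462)
(26061 + z) - 5124 = (26061 - 462) - 5124 = 25599 - 5124 = 20475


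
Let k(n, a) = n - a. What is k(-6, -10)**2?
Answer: 16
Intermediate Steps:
k(-6, -10)**2 = (-6 - 1*(-10))**2 = (-6 + 10)**2 = 4**2 = 16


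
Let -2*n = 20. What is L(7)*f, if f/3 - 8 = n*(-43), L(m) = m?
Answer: 9198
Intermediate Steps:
n = -10 (n = -½*20 = -10)
f = 1314 (f = 24 + 3*(-10*(-43)) = 24 + 3*430 = 24 + 1290 = 1314)
L(7)*f = 7*1314 = 9198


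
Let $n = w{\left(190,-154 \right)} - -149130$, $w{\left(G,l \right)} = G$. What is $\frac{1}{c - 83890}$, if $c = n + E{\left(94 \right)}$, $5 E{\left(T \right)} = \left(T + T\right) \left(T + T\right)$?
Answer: $\frac{5}{362494} \approx 1.3793 \cdot 10^{-5}$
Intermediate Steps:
$n = 149320$ ($n = 190 - -149130 = 190 + 149130 = 149320$)
$E{\left(T \right)} = \frac{4 T^{2}}{5}$ ($E{\left(T \right)} = \frac{\left(T + T\right) \left(T + T\right)}{5} = \frac{2 T 2 T}{5} = \frac{4 T^{2}}{5}$)
$c = \frac{781944}{5}$ ($c = 149320 + \frac{4 \cdot 94^{2}}{5} = 149320 + \frac{4}{5} \cdot 8836 = 149320 + \frac{35344}{5} = \frac{781944}{5} \approx 1.5639 \cdot 10^{5}$)
$\frac{1}{c - 83890} = \frac{1}{\frac{781944}{5} - 83890} = \frac{1}{\frac{362494}{5}} = \frac{5}{362494}$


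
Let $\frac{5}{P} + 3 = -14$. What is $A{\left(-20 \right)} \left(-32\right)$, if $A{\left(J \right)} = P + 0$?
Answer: $\frac{160}{17} \approx 9.4118$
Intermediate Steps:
$P = - \frac{5}{17}$ ($P = \frac{5}{-3 - 14} = \frac{5}{-17} = 5 \left(- \frac{1}{17}\right) = - \frac{5}{17} \approx -0.29412$)
$A{\left(J \right)} = - \frac{5}{17}$ ($A{\left(J \right)} = - \frac{5}{17} + 0 = - \frac{5}{17}$)
$A{\left(-20 \right)} \left(-32\right) = \left(- \frac{5}{17}\right) \left(-32\right) = \frac{160}{17}$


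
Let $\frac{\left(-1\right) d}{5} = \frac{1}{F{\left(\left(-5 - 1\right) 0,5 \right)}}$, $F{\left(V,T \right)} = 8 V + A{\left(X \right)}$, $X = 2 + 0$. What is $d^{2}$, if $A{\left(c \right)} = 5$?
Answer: $1$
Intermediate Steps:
$X = 2$
$F{\left(V,T \right)} = 5 + 8 V$ ($F{\left(V,T \right)} = 8 V + 5 = 5 + 8 V$)
$d = -1$ ($d = - \frac{5}{5 + 8 \left(-5 - 1\right) 0} = - \frac{5}{5 + 8 \left(\left(-6\right) 0\right)} = - \frac{5}{5 + 8 \cdot 0} = - \frac{5}{5 + 0} = - \frac{5}{5} = \left(-5\right) \frac{1}{5} = -1$)
$d^{2} = \left(-1\right)^{2} = 1$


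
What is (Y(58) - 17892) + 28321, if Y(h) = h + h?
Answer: 10545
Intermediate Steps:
Y(h) = 2*h
(Y(58) - 17892) + 28321 = (2*58 - 17892) + 28321 = (116 - 17892) + 28321 = -17776 + 28321 = 10545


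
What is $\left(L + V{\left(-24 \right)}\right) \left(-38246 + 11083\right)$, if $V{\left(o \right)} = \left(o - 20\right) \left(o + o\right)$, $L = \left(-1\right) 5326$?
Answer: $87301882$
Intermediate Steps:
$L = -5326$
$V{\left(o \right)} = 2 o \left(-20 + o\right)$ ($V{\left(o \right)} = \left(-20 + o\right) 2 o = 2 o \left(-20 + o\right)$)
$\left(L + V{\left(-24 \right)}\right) \left(-38246 + 11083\right) = \left(-5326 + 2 \left(-24\right) \left(-20 - 24\right)\right) \left(-38246 + 11083\right) = \left(-5326 + 2 \left(-24\right) \left(-44\right)\right) \left(-27163\right) = \left(-5326 + 2112\right) \left(-27163\right) = \left(-3214\right) \left(-27163\right) = 87301882$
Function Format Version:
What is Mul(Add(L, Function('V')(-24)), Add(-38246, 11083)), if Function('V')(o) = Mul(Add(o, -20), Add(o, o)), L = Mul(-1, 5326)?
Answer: 87301882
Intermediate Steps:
L = -5326
Function('V')(o) = Mul(2, o, Add(-20, o)) (Function('V')(o) = Mul(Add(-20, o), Mul(2, o)) = Mul(2, o, Add(-20, o)))
Mul(Add(L, Function('V')(-24)), Add(-38246, 11083)) = Mul(Add(-5326, Mul(2, -24, Add(-20, -24))), Add(-38246, 11083)) = Mul(Add(-5326, Mul(2, -24, -44)), -27163) = Mul(Add(-5326, 2112), -27163) = Mul(-3214, -27163) = 87301882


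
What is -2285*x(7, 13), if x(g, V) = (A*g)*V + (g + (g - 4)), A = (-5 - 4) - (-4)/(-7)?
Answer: 1967385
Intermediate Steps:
A = -67/7 (A = -9 - (-4)*(-1)/7 = -9 - 1*4/7 = -9 - 4/7 = -67/7 ≈ -9.5714)
x(g, V) = -4 + 2*g - 67*V*g/7 (x(g, V) = (-67*g/7)*V + (g + (g - 4)) = -67*V*g/7 + (g + (-4 + g)) = -67*V*g/7 + (-4 + 2*g) = -4 + 2*g - 67*V*g/7)
-2285*x(7, 13) = -2285*(-4 + 2*7 - 67/7*13*7) = -2285*(-4 + 14 - 871) = -2285*(-861) = 1967385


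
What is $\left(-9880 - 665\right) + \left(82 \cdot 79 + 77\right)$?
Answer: $-3990$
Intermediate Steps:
$\left(-9880 - 665\right) + \left(82 \cdot 79 + 77\right) = -10545 + \left(6478 + 77\right) = -10545 + 6555 = -3990$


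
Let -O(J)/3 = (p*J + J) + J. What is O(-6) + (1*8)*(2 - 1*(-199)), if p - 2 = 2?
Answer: 1716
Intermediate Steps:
p = 4 (p = 2 + 2 = 4)
O(J) = -18*J (O(J) = -3*((4*J + J) + J) = -3*(5*J + J) = -18*J)
O(-6) + (1*8)*(2 - 1*(-199)) = -18*(-6) + (1*8)*(2 - 1*(-199)) = 108 + 8*(2 + 199) = 108 + 8*201 = 108 + 1608 = 1716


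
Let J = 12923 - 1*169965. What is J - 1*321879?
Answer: -478921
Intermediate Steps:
J = -157042 (J = 12923 - 169965 = -157042)
J - 1*321879 = -157042 - 1*321879 = -157042 - 321879 = -478921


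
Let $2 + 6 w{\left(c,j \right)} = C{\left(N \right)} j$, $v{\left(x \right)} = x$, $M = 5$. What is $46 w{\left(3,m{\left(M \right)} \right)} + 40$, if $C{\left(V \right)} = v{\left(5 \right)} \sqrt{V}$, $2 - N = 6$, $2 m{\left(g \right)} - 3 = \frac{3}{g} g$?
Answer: $\frac{74}{3} + 230 i \approx 24.667 + 230.0 i$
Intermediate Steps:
$m{\left(g \right)} = 3$ ($m{\left(g \right)} = \frac{3}{2} + \frac{\frac{3}{g} g}{2} = \frac{3}{2} + \frac{1}{2} \cdot 3 = \frac{3}{2} + \frac{3}{2} = 3$)
$N = -4$ ($N = 2 - 6 = -4$)
$C{\left(V \right)} = 5 \sqrt{V}$
$w{\left(c,j \right)} = - \frac{1}{3} + \frac{5 i j}{3}$ ($w{\left(c,j \right)} = - \frac{1}{3} + \frac{5 \sqrt{-4} j}{6} = - \frac{1}{3} + \frac{5 \cdot 2 i j}{6} = - \frac{1}{3} + \frac{10 i j}{6} = - \frac{1}{3} + \frac{5 i j}{3}$)
$46 w{\left(3,m{\left(M \right)} \right)} + 40 = 46 \left(- \frac{1}{3} + \frac{5}{3} i 3\right) + 40 = 46 \left(- \frac{1}{3} + 5 i\right) + 40 = \left(- \frac{46}{3} + 230 i\right) + 40 = \frac{74}{3} + 230 i$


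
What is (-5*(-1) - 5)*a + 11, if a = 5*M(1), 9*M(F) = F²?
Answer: 11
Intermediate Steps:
M(F) = F²/9
a = 5/9 (a = 5*((⅑)*1²) = 5*((⅑)*1) = 5*(⅑) = 5/9 ≈ 0.55556)
(-5*(-1) - 5)*a + 11 = (-5*(-1) - 5)*(5/9) + 11 = (5 - 5)*(5/9) + 11 = 0*(5/9) + 11 = 0 + 11 = 11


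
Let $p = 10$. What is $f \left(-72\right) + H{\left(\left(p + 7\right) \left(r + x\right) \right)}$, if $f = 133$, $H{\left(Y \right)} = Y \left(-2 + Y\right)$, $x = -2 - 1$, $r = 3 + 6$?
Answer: $624$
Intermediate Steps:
$r = 9$
$x = -3$ ($x = -2 - 1 = -3$)
$f \left(-72\right) + H{\left(\left(p + 7\right) \left(r + x\right) \right)} = 133 \left(-72\right) + \left(10 + 7\right) \left(9 - 3\right) \left(-2 + \left(10 + 7\right) \left(9 - 3\right)\right) = -9576 + 17 \cdot 6 \left(-2 + 17 \cdot 6\right) = -9576 + 102 \left(-2 + 102\right) = -9576 + 102 \cdot 100 = -9576 + 10200 = 624$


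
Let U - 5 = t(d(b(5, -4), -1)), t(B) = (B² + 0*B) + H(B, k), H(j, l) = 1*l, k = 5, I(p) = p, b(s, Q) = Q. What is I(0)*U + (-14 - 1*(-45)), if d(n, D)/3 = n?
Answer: 31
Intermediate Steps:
d(n, D) = 3*n
H(j, l) = l
t(B) = 5 + B² (t(B) = (B² + 0*B) + 5 = (B² + 0) + 5 = B² + 5 = 5 + B²)
U = 154 (U = 5 + (5 + (3*(-4))²) = 5 + (5 + (-12)²) = 5 + (5 + 144) = 5 + 149 = 154)
I(0)*U + (-14 - 1*(-45)) = 0*154 + (-14 - 1*(-45)) = 0 + (-14 + 45) = 0 + 31 = 31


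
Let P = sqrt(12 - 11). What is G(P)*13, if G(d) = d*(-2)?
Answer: -26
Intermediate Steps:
P = 1 (P = sqrt(1) = 1)
G(d) = -2*d
G(P)*13 = -2*1*13 = -2*13 = -26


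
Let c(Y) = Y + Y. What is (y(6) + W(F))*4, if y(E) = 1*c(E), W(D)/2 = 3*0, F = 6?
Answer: 48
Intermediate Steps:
W(D) = 0 (W(D) = 2*(3*0) = 2*0 = 0)
c(Y) = 2*Y
y(E) = 2*E (y(E) = 1*(2*E) = 2*E)
(y(6) + W(F))*4 = (2*6 + 0)*4 = (12 + 0)*4 = 12*4 = 48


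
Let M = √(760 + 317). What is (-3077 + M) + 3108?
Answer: 31 + √1077 ≈ 63.818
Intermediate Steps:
M = √1077 ≈ 32.818
(-3077 + M) + 3108 = (-3077 + √1077) + 3108 = 31 + √1077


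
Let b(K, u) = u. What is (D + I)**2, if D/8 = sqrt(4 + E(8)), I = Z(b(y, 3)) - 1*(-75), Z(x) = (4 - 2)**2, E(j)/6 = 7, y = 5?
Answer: 9185 + 1264*sqrt(46) ≈ 17758.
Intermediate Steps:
E(j) = 42 (E(j) = 6*7 = 42)
Z(x) = 4 (Z(x) = 2**2 = 4)
I = 79 (I = 4 - 1*(-75) = 4 + 75 = 79)
D = 8*sqrt(46) (D = 8*sqrt(4 + 42) = 8*sqrt(46) ≈ 54.259)
(D + I)**2 = (8*sqrt(46) + 79)**2 = (79 + 8*sqrt(46))**2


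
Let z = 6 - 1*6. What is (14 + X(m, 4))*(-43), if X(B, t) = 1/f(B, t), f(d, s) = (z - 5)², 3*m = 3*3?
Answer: -15093/25 ≈ -603.72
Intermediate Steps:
m = 3 (m = (3*3)/3 = (⅓)*9 = 3)
z = 0 (z = 6 - 6 = 0)
f(d, s) = 25 (f(d, s) = (0 - 5)² = (-5)² = 25)
X(B, t) = 1/25
(14 + X(m, 4))*(-43) = (14 + 1/25)*(-43) = (351/25)*(-43) = -15093/25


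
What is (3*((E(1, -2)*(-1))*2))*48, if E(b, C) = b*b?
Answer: -288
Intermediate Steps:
E(b, C) = b**2
(3*((E(1, -2)*(-1))*2))*48 = (3*((1**2*(-1))*2))*48 = (3*((1*(-1))*2))*48 = (3*(-1*2))*48 = (3*(-2))*48 = -6*48 = -288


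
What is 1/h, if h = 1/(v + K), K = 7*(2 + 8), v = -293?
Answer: -223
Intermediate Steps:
K = 70 (K = 7*10 = 70)
h = -1/223 (h = 1/(-293 + 70) = 1/(-223) = -1/223 ≈ -0.0044843)
1/h = 1/(-1/223) = -223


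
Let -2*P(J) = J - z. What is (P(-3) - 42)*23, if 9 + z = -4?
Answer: -1081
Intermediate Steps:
z = -13 (z = -9 - 4 = -13)
P(J) = -13/2 - J/2 (P(J) = -(J - 1*(-13))/2 = -(J + 13)/2 = -(13 + J)/2 = -13/2 - J/2)
(P(-3) - 42)*23 = ((-13/2 - 1/2*(-3)) - 42)*23 = ((-13/2 + 3/2) - 42)*23 = (-5 - 42)*23 = -47*23 = -1081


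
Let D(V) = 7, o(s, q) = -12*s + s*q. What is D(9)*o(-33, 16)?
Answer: -924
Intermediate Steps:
o(s, q) = -12*s + q*s
D(9)*o(-33, 16) = 7*(-33*(-12 + 16)) = 7*(-33*4) = 7*(-132) = -924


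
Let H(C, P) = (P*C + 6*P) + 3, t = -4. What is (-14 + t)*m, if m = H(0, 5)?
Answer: -594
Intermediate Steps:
H(C, P) = 3 + 6*P + C*P (H(C, P) = (C*P + 6*P) + 3 = (6*P + C*P) + 3 = 3 + 6*P + C*P)
m = 33 (m = 3 + 6*5 + 0*5 = 3 + 30 + 0 = 33)
(-14 + t)*m = (-14 - 4)*33 = -18*33 = -594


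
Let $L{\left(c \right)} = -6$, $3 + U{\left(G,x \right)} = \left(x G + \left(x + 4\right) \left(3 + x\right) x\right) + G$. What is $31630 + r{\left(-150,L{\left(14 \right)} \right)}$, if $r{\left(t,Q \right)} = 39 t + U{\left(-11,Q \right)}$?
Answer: $25796$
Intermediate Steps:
$U{\left(G,x \right)} = -3 + G + G x + x \left(3 + x\right) \left(4 + x\right)$ ($U{\left(G,x \right)} = -3 + \left(\left(x G + \left(x + 4\right) \left(3 + x\right) x\right) + G\right) = -3 + \left(\left(G x + \left(4 + x\right) \left(3 + x\right) x\right) + G\right) = -3 + \left(\left(G x + \left(3 + x\right) \left(4 + x\right) x\right) + G\right) = -3 + \left(\left(G x + x \left(3 + x\right) \left(4 + x\right)\right) + G\right) = -3 + \left(G + G x + x \left(3 + x\right) \left(4 + x\right)\right) = -3 + G + G x + x \left(3 + x\right) \left(4 + x\right)$)
$r{\left(t,Q \right)} = -14 + Q + Q^{3} + 7 Q^{2} + 39 t$ ($r{\left(t,Q \right)} = 39 t + \left(-3 - 11 + Q^{3} + 7 Q^{2} + 12 Q - 11 Q\right) = 39 t + \left(-14 + Q + Q^{3} + 7 Q^{2}\right) = -14 + Q + Q^{3} + 7 Q^{2} + 39 t$)
$31630 + r{\left(-150,L{\left(14 \right)} \right)} = 31630 + \left(-14 - 6 + \left(-6\right)^{3} + 7 \left(-6\right)^{2} + 39 \left(-150\right)\right) = 31630 - 5834 = 25796$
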